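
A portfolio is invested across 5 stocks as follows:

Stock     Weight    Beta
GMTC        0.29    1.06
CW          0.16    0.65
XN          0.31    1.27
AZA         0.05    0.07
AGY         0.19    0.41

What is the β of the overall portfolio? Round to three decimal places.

0.887

β_P = Σ w_i β_i = 0.29×1.06 + 0.16×0.65 + 0.31×1.27 + 0.05×0.07 + 0.19×0.41 = 0.8865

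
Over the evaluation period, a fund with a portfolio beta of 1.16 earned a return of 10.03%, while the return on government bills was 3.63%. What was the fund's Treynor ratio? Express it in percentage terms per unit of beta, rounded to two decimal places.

Treynor = (R_P − R_f) / β_P = (10.03% − 3.63%) / 1.1600 = 6.40% / 1.1600 = 5.52%

5.52%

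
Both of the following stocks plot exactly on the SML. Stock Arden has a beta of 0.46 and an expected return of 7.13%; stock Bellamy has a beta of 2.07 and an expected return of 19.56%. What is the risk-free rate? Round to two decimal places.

3.58%

Both satisfy E(R) = R_f + β·MRP, so the slope of the SML is
MRP = (19.56% − 7.13%) / (2.07 − 0.46) = 12.43% / 1.61 = 7.7205%
R_f = E(R_Arden) − β_Arden·MRP = 7.13% − 0.46 × 7.7205% = 3.5786%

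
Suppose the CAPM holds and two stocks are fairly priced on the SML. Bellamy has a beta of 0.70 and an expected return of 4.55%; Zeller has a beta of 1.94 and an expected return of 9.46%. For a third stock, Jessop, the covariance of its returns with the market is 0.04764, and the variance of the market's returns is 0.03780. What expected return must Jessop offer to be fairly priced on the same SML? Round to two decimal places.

6.77%

MRP = (9.46% − 4.55%) / (1.94 − 0.70) = 3.9597%
R_f = 4.55% − 0.70 × 3.9597% = 1.7782%
β_Jessop = Cov / Var(R_m) = 0.04764 / 0.03780 = 1.2603
E(R_Jessop) = R_f + β × MRP = 1.7782% + 1.2603 × 3.9597% = 6.77%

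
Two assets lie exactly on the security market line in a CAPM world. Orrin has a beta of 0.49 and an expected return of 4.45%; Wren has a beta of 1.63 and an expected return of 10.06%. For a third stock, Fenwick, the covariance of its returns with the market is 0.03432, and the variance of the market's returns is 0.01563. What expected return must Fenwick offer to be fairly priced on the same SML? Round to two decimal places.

12.84%

MRP = (10.06% − 4.45%) / (1.63 − 0.49) = 4.9211%
R_f = 4.45% − 0.49 × 4.9211% = 2.0387%
β_Fenwick = Cov / Var(R_m) = 0.03432 / 0.01563 = 2.1958
E(R_Fenwick) = R_f + β × MRP = 2.0387% + 2.1958 × 4.9211% = 12.84%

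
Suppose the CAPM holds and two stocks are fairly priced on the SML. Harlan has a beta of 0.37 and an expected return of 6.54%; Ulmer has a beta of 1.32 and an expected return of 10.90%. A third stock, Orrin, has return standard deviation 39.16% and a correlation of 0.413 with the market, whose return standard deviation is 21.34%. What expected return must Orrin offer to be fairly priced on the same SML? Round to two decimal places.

MRP = (10.90% − 6.54%) / (1.32 − 0.37) = 4.5895%
R_f = 6.54% − 0.37 × 4.5895% = 4.8419%
β_Orrin = ρ·σ_i/σ_m = 0.413 × 39.16 / 21.34 = 0.7579
E(R_Orrin) = R_f + β × MRP = 4.8419% + 0.7579 × 4.5895% = 8.32%

8.32%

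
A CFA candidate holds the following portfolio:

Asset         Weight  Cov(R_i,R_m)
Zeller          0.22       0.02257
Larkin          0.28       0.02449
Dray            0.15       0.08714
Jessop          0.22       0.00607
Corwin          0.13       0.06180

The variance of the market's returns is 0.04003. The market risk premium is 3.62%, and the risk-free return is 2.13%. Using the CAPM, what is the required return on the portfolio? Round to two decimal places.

β_Zeller = 0.02257 / 0.04003 = 0.5638
β_Larkin = 0.02449 / 0.04003 = 0.6118
β_Dray = 0.08714 / 0.04003 = 2.1769
β_Jessop = 0.00607 / 0.04003 = 0.1516
β_Corwin = 0.06180 / 0.04003 = 1.5438
β_P = Σ w_i β_i = 0.22×0.5638 + 0.28×0.6118 + 0.15×2.1769 + 0.22×0.1516 + 0.13×1.5438 = 0.8559
E(R_P) = R_f + β_P × MRP = 2.13% + 0.8559 × 3.62% = 5.23%

5.23%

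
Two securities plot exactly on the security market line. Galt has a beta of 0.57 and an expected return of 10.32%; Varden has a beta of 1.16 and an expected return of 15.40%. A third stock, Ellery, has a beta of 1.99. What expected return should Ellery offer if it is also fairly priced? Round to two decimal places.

22.55%

MRP (SML slope) = (15.40% − 10.32%) / (1.16 − 0.57) = 5.08% / 0.59 = 8.6102%
R_f (intercept) = 10.32% − 0.57 × 8.6102% = 5.4122%
E(R_Ellery) = R_f + β × MRP = 5.4122% + 1.99 × 8.6102% = 22.55%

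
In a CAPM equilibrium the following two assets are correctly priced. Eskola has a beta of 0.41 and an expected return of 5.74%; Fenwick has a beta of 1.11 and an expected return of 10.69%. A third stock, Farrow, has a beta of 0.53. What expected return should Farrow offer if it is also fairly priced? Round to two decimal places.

MRP (SML slope) = (10.69% − 5.74%) / (1.11 − 0.41) = 4.95% / 0.70 = 7.0714%
R_f (intercept) = 5.74% − 0.41 × 7.0714% = 2.8407%
E(R_Farrow) = R_f + β × MRP = 2.8407% + 0.53 × 7.0714% = 6.59%

6.59%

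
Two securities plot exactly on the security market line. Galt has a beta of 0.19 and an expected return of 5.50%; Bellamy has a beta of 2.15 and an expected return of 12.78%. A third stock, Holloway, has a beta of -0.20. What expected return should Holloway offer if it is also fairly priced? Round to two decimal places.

MRP (SML slope) = (12.78% − 5.50%) / (2.15 − 0.19) = 7.28% / 1.96 = 3.7143%
R_f (intercept) = 5.50% − 0.19 × 3.7143% = 4.7943%
E(R_Holloway) = R_f + β × MRP = 4.7943% + -0.20 × 3.7143% = 4.05%

4.05%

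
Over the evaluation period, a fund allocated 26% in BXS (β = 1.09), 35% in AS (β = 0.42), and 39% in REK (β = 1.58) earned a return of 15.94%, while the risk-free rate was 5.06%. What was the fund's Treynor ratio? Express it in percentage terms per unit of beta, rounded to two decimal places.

10.40%

β_P = 0.26×1.09 + 0.35×0.42 + 0.39×1.58 = 1.0466
Treynor = (R_P − R_f) / β_P = (15.94% − 5.06%) / 1.0466 = 10.88% / 1.0466 = 10.40%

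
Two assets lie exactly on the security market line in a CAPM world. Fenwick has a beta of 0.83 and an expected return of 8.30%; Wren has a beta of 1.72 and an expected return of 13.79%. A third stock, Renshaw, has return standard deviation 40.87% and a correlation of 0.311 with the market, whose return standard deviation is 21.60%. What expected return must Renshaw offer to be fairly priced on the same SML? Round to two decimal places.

6.81%

MRP = (13.79% − 8.30%) / (1.72 − 0.83) = 6.1685%
R_f = 8.30% − 0.83 × 6.1685% = 3.1801%
β_Renshaw = ρ·σ_i/σ_m = 0.311 × 40.87 / 21.60 = 0.5885
E(R_Renshaw) = R_f + β × MRP = 3.1801% + 0.5885 × 6.1685% = 6.81%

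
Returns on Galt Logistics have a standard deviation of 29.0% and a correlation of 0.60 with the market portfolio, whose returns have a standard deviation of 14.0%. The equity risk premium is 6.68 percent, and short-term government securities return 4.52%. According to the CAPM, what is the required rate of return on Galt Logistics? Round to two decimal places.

12.82%

β = ρ × σ_i / σ_m = 0.60 × 29.0% / 14.0% = 1.2429
E(R) = 4.52% + 1.2429 × 6.68% = 12.82%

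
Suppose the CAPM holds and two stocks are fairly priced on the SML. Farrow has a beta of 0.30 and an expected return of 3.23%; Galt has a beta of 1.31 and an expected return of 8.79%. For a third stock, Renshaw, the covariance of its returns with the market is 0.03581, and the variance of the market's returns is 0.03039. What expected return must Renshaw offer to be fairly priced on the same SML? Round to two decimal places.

MRP = (8.79% − 3.23%) / (1.31 − 0.30) = 5.5050%
R_f = 3.23% − 0.30 × 5.5050% = 1.5785%
β_Renshaw = Cov / Var(R_m) = 0.03581 / 0.03039 = 1.1783
E(R_Renshaw) = R_f + β × MRP = 1.5785% + 1.1783 × 5.5050% = 8.07%

8.07%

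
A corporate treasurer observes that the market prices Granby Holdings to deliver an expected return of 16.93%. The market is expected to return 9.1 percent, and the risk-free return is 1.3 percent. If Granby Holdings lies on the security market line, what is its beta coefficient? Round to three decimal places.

2.004

MRP = 9.1% − 1.3% = 7.80%
β = (E(R) − R_f) / MRP = (16.93% − 1.3%) / 7.8% = 15.63% / 7.8% = 2.004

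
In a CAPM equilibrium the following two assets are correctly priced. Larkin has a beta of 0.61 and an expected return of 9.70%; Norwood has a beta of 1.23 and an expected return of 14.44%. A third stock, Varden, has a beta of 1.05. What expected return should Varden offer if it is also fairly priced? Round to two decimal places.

MRP (SML slope) = (14.44% − 9.70%) / (1.23 − 0.61) = 4.74% / 0.62 = 7.6452%
R_f (intercept) = 9.70% − 0.61 × 7.6452% = 5.0364%
E(R_Varden) = R_f + β × MRP = 5.0364% + 1.05 × 7.6452% = 13.06%

13.06%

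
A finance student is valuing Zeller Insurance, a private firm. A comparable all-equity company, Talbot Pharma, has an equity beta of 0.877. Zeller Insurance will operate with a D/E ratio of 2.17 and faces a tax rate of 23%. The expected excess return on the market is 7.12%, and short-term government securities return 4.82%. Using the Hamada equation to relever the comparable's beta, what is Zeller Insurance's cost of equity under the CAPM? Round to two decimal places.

β_L = β_U × [1 + (1 − t)(D/E)] = 0.877 × [1 + (1 − 0.23) × 2.17]
    = 0.877 × [1 + 0.77 × 2.17] = 0.877 × 2.6709 = 2.3424
E(R) = R_f + β_L × MRP = 4.82% + 2.3424 × 7.12% = 21.50%

21.50%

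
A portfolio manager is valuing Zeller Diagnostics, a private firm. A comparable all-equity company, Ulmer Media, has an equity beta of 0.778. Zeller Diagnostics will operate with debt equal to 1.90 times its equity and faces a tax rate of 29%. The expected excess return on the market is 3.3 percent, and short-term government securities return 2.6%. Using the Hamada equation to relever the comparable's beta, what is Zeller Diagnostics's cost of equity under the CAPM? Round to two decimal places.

β_L = β_U × [1 + (1 − t)(D/E)] = 0.778 × [1 + (1 − 0.29) × 1.90]
    = 0.778 × [1 + 0.71 × 1.90] = 0.778 × 2.3490 = 1.8275
E(R) = R_f + β_L × MRP = 2.6% + 1.8275 × 3.3% = 8.63%

8.63%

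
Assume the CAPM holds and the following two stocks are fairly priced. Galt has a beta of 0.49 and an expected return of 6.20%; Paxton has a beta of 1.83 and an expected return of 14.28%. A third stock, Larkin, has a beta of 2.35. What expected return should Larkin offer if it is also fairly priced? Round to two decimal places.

MRP (SML slope) = (14.28% − 6.20%) / (1.83 − 0.49) = 8.08% / 1.34 = 6.0299%
R_f (intercept) = 6.20% − 0.49 × 6.0299% = 3.2453%
E(R_Larkin) = R_f + β × MRP = 3.2453% + 2.35 × 6.0299% = 17.42%

17.42%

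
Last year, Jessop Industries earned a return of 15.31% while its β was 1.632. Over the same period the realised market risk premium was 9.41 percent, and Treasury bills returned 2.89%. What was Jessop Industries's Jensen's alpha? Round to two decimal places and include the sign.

CAPM benchmark = R_f + β(R_m − R_f) = 2.89% + 1.632 × 9.41% = 18.24712%
α = actual − benchmark = 15.31% − 18.24712% = -2.94%

-2.94%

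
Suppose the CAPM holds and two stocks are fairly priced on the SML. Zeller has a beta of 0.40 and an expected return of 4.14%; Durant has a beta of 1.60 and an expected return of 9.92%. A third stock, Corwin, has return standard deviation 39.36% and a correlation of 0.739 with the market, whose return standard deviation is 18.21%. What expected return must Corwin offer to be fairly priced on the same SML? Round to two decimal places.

MRP = (9.92% − 4.14%) / (1.60 − 0.40) = 4.8167%
R_f = 4.14% − 0.40 × 4.8167% = 2.2133%
β_Corwin = ρ·σ_i/σ_m = 0.739 × 39.36 / 18.21 = 1.5973
E(R_Corwin) = R_f + β × MRP = 2.2133% + 1.5973 × 4.8167% = 9.91%

9.91%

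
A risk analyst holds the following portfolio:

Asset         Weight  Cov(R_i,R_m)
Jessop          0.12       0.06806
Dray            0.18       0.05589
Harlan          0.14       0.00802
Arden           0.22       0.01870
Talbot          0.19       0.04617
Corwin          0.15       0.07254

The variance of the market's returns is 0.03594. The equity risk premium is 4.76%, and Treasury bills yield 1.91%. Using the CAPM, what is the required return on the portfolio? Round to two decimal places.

7.62%

β_Jessop = 0.06806 / 0.03594 = 1.8937
β_Dray = 0.05589 / 0.03594 = 1.5551
β_Harlan = 0.00802 / 0.03594 = 0.2231
β_Arden = 0.01870 / 0.03594 = 0.5203
β_Talbot = 0.04617 / 0.03594 = 1.2846
β_Corwin = 0.07254 / 0.03594 = 2.0184
β_P = Σ w_i β_i = 0.12×1.8937 + 0.18×1.5551 + 0.14×0.2231 + 0.22×0.5203 + 0.19×1.2846 + 0.15×2.0184 = 1.1997
E(R_P) = R_f + β_P × MRP = 1.91% + 1.1997 × 4.76% = 7.62%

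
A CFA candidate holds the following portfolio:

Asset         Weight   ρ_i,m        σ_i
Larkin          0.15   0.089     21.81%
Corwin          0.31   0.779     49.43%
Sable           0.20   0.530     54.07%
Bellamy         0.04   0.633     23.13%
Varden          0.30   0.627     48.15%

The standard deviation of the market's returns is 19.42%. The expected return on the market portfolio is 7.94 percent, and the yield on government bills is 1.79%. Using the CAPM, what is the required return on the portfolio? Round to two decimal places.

β_Larkin = 0.089 × 21.81% / 19.42% = 0.1000
β_Corwin = 0.779 × 49.43% / 19.42% = 1.9828
β_Sable = 0.530 × 54.07% / 19.42% = 1.4756
β_Bellamy = 0.633 × 23.13% / 19.42% = 0.7539
β_Varden = 0.627 × 48.15% / 19.42% = 1.5546
β_P = Σ w_i β_i = 0.15×0.1000 + 0.31×1.9828 + 0.20×1.4756 + 0.04×0.7539 + 0.30×1.5546 = 1.4213
MRP = 7.94% − 1.79% = 6.15%
E(R_P) = R_f + β_P × MRP = 1.79% + 1.4213 × 6.15% = 10.53%

10.53%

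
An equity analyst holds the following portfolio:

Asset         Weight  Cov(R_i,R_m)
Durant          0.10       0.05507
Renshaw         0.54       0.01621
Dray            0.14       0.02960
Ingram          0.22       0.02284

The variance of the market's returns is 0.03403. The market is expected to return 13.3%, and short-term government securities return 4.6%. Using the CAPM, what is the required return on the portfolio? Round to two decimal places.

β_Durant = 0.05507 / 0.03403 = 1.6183
β_Renshaw = 0.01621 / 0.03403 = 0.4763
β_Dray = 0.02960 / 0.03403 = 0.8698
β_Ingram = 0.02284 / 0.03403 = 0.6712
β_P = Σ w_i β_i = 0.10×1.6183 + 0.54×0.4763 + 0.14×0.8698 + 0.22×0.6712 = 0.6885
MRP = 13.3% − 4.6% = 8.70%
E(R_P) = R_f + β_P × MRP = 4.6% + 0.6885 × 8.7% = 10.59%

10.59%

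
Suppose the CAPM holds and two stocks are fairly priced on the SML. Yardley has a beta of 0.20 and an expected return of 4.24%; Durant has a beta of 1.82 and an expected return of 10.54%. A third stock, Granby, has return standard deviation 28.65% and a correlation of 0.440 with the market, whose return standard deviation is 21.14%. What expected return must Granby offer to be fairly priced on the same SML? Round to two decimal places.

MRP = (10.54% − 4.24%) / (1.82 − 0.20) = 3.8889%
R_f = 4.24% − 0.20 × 3.8889% = 3.4622%
β_Granby = ρ·σ_i/σ_m = 0.440 × 28.65 / 21.14 = 0.5963
E(R_Granby) = R_f + β × MRP = 3.4622% + 0.5963 × 3.8889% = 5.78%

5.78%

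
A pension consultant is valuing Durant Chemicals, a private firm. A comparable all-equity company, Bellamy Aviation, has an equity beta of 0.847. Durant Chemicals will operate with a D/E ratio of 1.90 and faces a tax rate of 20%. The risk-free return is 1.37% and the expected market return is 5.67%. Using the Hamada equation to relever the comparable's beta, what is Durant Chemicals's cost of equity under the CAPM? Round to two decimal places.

10.55%

β_L = β_U × [1 + (1 − t)(D/E)] = 0.847 × [1 + (1 − 0.20) × 1.90]
    = 0.847 × [1 + 0.80 × 1.90] = 0.847 × 2.5200 = 2.1344
MRP = 5.67% − 1.37% = 4.30%
E(R) = R_f + β_L × MRP = 1.37% + 2.1344 × 4.30% = 10.55%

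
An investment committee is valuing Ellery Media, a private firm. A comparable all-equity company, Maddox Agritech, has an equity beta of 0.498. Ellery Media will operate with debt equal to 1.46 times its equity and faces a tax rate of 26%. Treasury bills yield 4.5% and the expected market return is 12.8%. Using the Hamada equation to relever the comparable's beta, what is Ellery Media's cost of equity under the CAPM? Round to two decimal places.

13.10%

β_L = β_U × [1 + (1 − t)(D/E)] = 0.498 × [1 + (1 − 0.26) × 1.46]
    = 0.498 × [1 + 0.74 × 1.46] = 0.498 × 2.0804 = 1.0360
MRP = 12.8% − 4.5% = 8.30%
E(R) = R_f + β_L × MRP = 4.5% + 1.0360 × 8.3% = 13.10%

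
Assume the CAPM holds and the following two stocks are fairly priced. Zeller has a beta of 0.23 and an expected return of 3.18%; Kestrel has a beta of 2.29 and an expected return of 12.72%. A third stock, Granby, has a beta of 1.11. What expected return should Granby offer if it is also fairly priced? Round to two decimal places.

MRP (SML slope) = (12.72% − 3.18%) / (2.29 − 0.23) = 9.54% / 2.06 = 4.6311%
R_f (intercept) = 3.18% − 0.23 × 4.6311% = 2.1148%
E(R_Granby) = R_f + β × MRP = 2.1148% + 1.11 × 4.6311% = 7.26%

7.26%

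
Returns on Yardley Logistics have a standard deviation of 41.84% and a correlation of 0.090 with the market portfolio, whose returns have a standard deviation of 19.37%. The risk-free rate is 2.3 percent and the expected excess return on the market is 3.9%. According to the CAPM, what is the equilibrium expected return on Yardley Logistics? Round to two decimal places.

3.06%

β = ρ × σ_i / σ_m = 0.090 × 41.84% / 19.37% = 0.1944
E(R) = 2.3% + 0.1944 × 3.9% = 3.06%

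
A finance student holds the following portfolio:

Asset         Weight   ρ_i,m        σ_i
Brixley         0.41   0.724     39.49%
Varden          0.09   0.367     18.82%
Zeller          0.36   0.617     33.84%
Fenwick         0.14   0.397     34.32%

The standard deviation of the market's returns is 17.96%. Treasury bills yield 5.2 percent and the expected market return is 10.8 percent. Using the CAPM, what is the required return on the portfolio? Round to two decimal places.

11.99%

β_Brixley = 0.724 × 39.49% / 17.96% = 1.5919
β_Varden = 0.367 × 18.82% / 17.96% = 0.3846
β_Zeller = 0.617 × 33.84% / 17.96% = 1.1625
β_Fenwick = 0.397 × 34.32% / 17.96% = 0.7586
β_P = Σ w_i β_i = 0.41×1.5919 + 0.09×0.3846 + 0.36×1.1625 + 0.14×0.7586 = 1.2120
MRP = 10.8% − 5.2% = 5.60%
E(R_P) = R_f + β_P × MRP = 5.2% + 1.2120 × 5.6% = 11.99%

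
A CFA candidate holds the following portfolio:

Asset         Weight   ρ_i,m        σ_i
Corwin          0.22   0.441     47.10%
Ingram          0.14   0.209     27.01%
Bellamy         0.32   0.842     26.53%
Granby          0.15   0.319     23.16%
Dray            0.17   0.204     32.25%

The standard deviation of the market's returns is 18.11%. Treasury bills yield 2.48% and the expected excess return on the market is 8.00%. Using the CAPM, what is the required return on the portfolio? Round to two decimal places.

β_Corwin = 0.441 × 47.10% / 18.11% = 1.1469
β_Ingram = 0.209 × 27.01% / 18.11% = 0.3117
β_Bellamy = 0.842 × 26.53% / 18.11% = 1.2335
β_Granby = 0.319 × 23.16% / 18.11% = 0.4080
β_Dray = 0.204 × 32.25% / 18.11% = 0.3633
β_P = Σ w_i β_i = 0.22×1.1469 + 0.14×0.3117 + 0.32×1.2335 + 0.15×0.4080 + 0.17×0.3633 = 0.8136
E(R_P) = R_f + β_P × MRP = 2.48% + 0.8136 × 8.00% = 8.99%

8.99%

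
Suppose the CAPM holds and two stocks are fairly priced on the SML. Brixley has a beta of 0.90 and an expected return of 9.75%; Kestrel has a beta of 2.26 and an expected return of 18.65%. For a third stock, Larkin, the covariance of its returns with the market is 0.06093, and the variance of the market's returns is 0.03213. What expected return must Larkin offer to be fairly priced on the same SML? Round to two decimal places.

MRP = (18.65% − 9.75%) / (2.26 − 0.90) = 6.5441%
R_f = 9.75% − 0.90 × 6.5441% = 3.8603%
β_Larkin = Cov / Var(R_m) = 0.06093 / 0.03213 = 1.8964
E(R_Larkin) = R_f + β × MRP = 3.8603% + 1.8964 × 6.5441% = 16.27%

16.27%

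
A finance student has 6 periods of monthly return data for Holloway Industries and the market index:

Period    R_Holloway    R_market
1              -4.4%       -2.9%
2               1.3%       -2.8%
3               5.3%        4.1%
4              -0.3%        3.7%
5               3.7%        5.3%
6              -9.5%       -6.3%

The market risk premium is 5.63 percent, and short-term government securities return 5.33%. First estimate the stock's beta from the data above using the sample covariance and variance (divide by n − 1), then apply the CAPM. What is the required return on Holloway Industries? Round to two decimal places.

10.74%

Mean R_i = (-4.4 + 1.3 + 5.3 − 0.3 + 3.7 − 9.5) / 6 = -0.6500%
Mean R_m = (-2.9 − 2.8 + 4.1 + 3.7 + 5.3 − 6.3) / 6 = 0.1833%
Σ(R_i − R̄_i)(R_m − R̄_m) = 109.9150  ⇒  Cov = 109.9150 / 5 = 21.9830
Σ(R_m − R̄_m)² = 114.3283  ⇒  Var(R_m) = 114.3283 / 5 = 22.8657
β = Cov / Var(R_m) = 21.9830 / 22.8657 = 0.9614
E(R) = R_f + β × MRP = 5.33% + 0.9614 × 5.63% = 10.74%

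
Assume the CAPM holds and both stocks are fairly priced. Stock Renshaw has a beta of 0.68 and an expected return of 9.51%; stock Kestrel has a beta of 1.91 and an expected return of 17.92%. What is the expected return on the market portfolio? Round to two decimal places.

11.70%

Both satisfy E(R) = R_f + β·MRP, so the slope of the SML is
MRP = (17.92% − 9.51%) / (1.91 − 0.68) = 8.41% / 1.23 = 6.8374%
R_f = E(R_Renshaw) − β_Renshaw·MRP = 9.51% − 0.68 × 6.8374% = 4.8606%
E(R_m) = R_f + MRP = 4.8606% + 6.8374% = 11.70%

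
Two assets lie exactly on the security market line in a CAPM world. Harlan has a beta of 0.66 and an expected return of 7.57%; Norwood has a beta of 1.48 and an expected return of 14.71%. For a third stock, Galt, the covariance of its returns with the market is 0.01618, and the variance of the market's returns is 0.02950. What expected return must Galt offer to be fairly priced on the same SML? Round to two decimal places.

6.60%

MRP = (14.71% − 7.57%) / (1.48 − 0.66) = 8.7073%
R_f = 7.57% − 0.66 × 8.7073% = 1.8232%
β_Galt = Cov / Var(R_m) = 0.01618 / 0.02950 = 0.5485
E(R_Galt) = R_f + β × MRP = 1.8232% + 0.5485 × 8.7073% = 6.60%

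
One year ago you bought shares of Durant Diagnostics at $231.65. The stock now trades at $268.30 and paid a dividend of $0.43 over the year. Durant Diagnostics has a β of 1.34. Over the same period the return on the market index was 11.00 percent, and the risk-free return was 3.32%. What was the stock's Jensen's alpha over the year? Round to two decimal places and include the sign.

Realised HPR = (P1 + D1 − P0) / P0 = (268.30 + 0.43 − 231.65) / 231.65 = 37.08 / 231.65 = 16.0069%
MRP = 11.00% − 3.32% = 7.68%
CAPM required = R_f + β·MRP = 3.32% + 1.34 × 7.68% = 13.6112%
α = realised − required = 16.0069% − 13.6112% = +2.40%

+2.40%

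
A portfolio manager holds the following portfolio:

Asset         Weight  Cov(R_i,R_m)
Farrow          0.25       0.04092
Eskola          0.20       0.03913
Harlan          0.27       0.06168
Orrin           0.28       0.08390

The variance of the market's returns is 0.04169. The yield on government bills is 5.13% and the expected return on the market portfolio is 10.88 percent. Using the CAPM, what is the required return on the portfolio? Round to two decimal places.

β_Farrow = 0.04092 / 0.04169 = 0.9815
β_Eskola = 0.03913 / 0.04169 = 0.9386
β_Harlan = 0.06168 / 0.04169 = 1.4795
β_Orrin = 0.08390 / 0.04169 = 2.0125
β_P = Σ w_i β_i = 0.25×0.9815 + 0.20×0.9386 + 0.27×1.4795 + 0.28×2.0125 = 1.3961
MRP = 10.88% − 5.13% = 5.75%
E(R_P) = R_f + β_P × MRP = 5.13% + 1.3961 × 5.75% = 13.16%

13.16%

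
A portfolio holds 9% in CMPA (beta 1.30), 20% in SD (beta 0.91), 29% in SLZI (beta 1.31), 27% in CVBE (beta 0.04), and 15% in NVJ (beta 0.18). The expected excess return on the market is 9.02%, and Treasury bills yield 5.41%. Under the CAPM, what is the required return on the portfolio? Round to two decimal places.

β_P = Σ w_i β_i = 0.09×1.30 + 0.20×0.91 + 0.29×1.31 + 0.27×0.04 + 0.15×0.18 = 0.7167
E(R_P) = R_f + β_P × MRP = 5.41% + 0.7167 × 9.02% = 11.87%

11.87%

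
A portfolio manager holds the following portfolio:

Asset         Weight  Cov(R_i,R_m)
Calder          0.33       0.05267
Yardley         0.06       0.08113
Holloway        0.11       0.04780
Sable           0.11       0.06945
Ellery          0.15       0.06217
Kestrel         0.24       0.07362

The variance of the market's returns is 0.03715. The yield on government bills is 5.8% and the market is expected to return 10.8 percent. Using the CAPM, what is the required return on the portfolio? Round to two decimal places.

14.16%

β_Calder = 0.05267 / 0.03715 = 1.4178
β_Yardley = 0.08113 / 0.03715 = 2.1838
β_Holloway = 0.04780 / 0.03715 = 1.2867
β_Sable = 0.06945 / 0.03715 = 1.8694
β_Ellery = 0.06217 / 0.03715 = 1.6735
β_Kestrel = 0.07362 / 0.03715 = 1.9817
β_P = Σ w_i β_i = 0.33×1.4178 + 0.06×2.1838 + 0.11×1.2867 + 0.11×1.8694 + 0.15×1.6735 + 0.24×1.9817 = 1.6727
MRP = 10.8% − 5.8% = 5.00%
E(R_P) = R_f + β_P × MRP = 5.8% + 1.6727 × 5.0% = 14.16%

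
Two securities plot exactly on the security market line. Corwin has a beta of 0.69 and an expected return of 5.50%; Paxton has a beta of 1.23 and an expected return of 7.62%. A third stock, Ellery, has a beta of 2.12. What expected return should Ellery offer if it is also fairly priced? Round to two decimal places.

MRP (SML slope) = (7.62% − 5.50%) / (1.23 − 0.69) = 2.12% / 0.54 = 3.9259%
R_f (intercept) = 5.50% − 0.69 × 3.9259% = 2.7911%
E(R_Ellery) = R_f + β × MRP = 2.7911% + 2.12 × 3.9259% = 11.11%

11.11%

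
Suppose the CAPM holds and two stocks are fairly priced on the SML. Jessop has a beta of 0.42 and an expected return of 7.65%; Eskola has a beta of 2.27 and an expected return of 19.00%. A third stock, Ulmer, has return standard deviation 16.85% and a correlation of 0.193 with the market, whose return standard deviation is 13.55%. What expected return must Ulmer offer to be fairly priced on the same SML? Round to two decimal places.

MRP = (19.00% − 7.65%) / (2.27 − 0.42) = 6.1351%
R_f = 7.65% − 0.42 × 6.1351% = 5.0733%
β_Ulmer = ρ·σ_i/σ_m = 0.193 × 16.85 / 13.55 = 0.2400
E(R_Ulmer) = R_f + β × MRP = 5.0733% + 0.2400 × 6.1351% = 6.55%

6.55%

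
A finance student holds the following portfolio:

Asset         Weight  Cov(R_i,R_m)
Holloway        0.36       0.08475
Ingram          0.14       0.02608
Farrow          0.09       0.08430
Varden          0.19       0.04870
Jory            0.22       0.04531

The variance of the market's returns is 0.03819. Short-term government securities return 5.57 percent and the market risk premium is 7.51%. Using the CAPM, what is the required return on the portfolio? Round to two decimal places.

β_Holloway = 0.08475 / 0.03819 = 2.2192
β_Ingram = 0.02608 / 0.03819 = 0.6829
β_Farrow = 0.08430 / 0.03819 = 2.2074
β_Varden = 0.04870 / 0.03819 = 1.2752
β_Jory = 0.04531 / 0.03819 = 1.1864
β_P = Σ w_i β_i = 0.36×2.2192 + 0.14×0.6829 + 0.09×2.2074 + 0.19×1.2752 + 0.22×1.1864 = 1.5965
E(R_P) = R_f + β_P × MRP = 5.57% + 1.5965 × 7.51% = 17.56%

17.56%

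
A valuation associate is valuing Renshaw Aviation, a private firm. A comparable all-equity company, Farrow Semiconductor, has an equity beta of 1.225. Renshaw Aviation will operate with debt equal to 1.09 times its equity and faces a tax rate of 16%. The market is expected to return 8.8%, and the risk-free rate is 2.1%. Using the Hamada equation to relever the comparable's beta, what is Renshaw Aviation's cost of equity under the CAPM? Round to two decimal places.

17.82%

β_L = β_U × [1 + (1 − t)(D/E)] = 1.225 × [1 + (1 − 0.16) × 1.09]
    = 1.225 × [1 + 0.84 × 1.09] = 1.225 × 1.9156 = 2.3466
MRP = 8.8% − 2.1% = 6.70%
E(R) = R_f + β_L × MRP = 2.1% + 2.3466 × 6.7% = 17.82%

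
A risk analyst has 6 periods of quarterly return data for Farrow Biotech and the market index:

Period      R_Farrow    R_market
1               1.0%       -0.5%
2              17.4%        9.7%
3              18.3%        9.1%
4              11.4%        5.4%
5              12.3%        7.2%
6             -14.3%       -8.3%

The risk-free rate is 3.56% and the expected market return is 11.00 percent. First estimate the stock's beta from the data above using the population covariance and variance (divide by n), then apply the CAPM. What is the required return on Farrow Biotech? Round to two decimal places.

Mean R_i = (1.0 + 17.4 + 18.3 + 11.4 + 12.3 − 14.3) / 6 = 7.6833%
Mean R_m = (-0.5 + 9.7 + 9.1 + 5.4 + 7.2 − 8.3) / 6 = 3.7667%
Σ(R_i − R̄_i)(R_m − R̄_m) = 429.9767  ⇒  Cov = 429.9767 / 6 = 71.6628
Σ(R_m − R̄_m)² = 241.9133  ⇒  Var(R_m) = 241.9133 / 6 = 40.3189
β = Cov / Var(R_m) = 71.6628 / 40.3189 = 1.7774
MRP = 11.00% − 3.56% = 7.44%
E(R) = R_f + β × MRP = 3.56% + 1.7774 × 7.44% = 16.78%

16.78%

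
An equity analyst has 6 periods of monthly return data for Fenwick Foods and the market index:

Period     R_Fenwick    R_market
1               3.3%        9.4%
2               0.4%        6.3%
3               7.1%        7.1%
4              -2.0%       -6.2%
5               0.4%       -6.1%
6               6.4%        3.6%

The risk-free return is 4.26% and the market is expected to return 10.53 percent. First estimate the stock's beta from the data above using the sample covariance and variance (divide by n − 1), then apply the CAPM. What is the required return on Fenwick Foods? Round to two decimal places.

6.41%

Mean R_i = (3.3 + 0.4 + 7.1 − 2.0 + 0.4 + 6.4) / 6 = 2.6000%
Mean R_m = (9.4 + 6.3 + 7.1 − 6.2 − 6.1 + 3.6) / 6 = 2.3500%
Σ(R_i − R̄_i)(R_m − R̄_m) = 80.2900  ⇒  Cov = 80.2900 / 5 = 16.0580
Σ(R_m − R̄_m)² = 233.9350  ⇒  Var(R_m) = 233.9350 / 5 = 46.7870
β = Cov / Var(R_m) = 16.0580 / 46.7870 = 0.3432
MRP = 10.53% − 4.26% = 6.27%
E(R) = R_f + β × MRP = 4.26% + 0.3432 × 6.27% = 6.41%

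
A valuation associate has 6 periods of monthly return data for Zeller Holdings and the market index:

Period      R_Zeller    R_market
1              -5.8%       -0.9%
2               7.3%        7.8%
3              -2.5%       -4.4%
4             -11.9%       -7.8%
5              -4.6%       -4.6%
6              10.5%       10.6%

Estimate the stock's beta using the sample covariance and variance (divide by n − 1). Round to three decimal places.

1.087

Mean R_i = (-5.8 + 7.3 − 2.5 − 11.9 − 4.6 + 10.5) / 6 = -1.1667%
Mean R_m = (-0.9 + 7.8 − 4.4 − 7.8 − 4.6 + 10.6) / 6 = 0.1167%
Σ(R_i − R̄_i)(R_m − R̄_m) = 299.2567  ⇒  Cov = 299.2567 / 5 = 59.8513
Σ(R_m − R̄_m)² = 275.2883  ⇒  Var(R_m) = 275.2883 / 5 = 55.0577
β = Cov / Var(R_m) = 59.8513 / 55.0577 = 1.0871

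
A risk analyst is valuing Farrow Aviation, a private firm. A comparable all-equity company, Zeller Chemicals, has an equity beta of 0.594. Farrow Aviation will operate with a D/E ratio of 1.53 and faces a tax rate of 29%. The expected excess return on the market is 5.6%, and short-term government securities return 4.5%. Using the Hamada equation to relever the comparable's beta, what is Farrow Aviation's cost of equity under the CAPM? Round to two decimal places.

11.44%

β_L = β_U × [1 + (1 − t)(D/E)] = 0.594 × [1 + (1 − 0.29) × 1.53]
    = 0.594 × [1 + 0.71 × 1.53] = 0.594 × 2.0863 = 1.2393
E(R) = R_f + β_L × MRP = 4.5% + 1.2393 × 5.6% = 11.44%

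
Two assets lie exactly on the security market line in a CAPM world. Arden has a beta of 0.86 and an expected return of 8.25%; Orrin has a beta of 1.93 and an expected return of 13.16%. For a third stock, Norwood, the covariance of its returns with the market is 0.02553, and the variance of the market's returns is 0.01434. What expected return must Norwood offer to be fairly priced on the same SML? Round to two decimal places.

MRP = (13.16% − 8.25%) / (1.93 − 0.86) = 4.5888%
R_f = 8.25% − 0.86 × 4.5888% = 4.3036%
β_Norwood = Cov / Var(R_m) = 0.02553 / 0.01434 = 1.7803
E(R_Norwood) = R_f + β × MRP = 4.3036% + 1.7803 × 4.5888% = 12.47%

12.47%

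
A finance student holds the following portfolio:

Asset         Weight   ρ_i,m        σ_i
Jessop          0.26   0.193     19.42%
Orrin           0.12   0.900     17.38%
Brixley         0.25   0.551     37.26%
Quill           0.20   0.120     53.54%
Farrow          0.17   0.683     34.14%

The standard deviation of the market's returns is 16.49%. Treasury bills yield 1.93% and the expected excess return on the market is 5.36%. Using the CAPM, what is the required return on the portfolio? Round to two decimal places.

β_Jessop = 0.193 × 19.42% / 16.49% = 0.2273
β_Orrin = 0.900 × 17.38% / 16.49% = 0.9486
β_Brixley = 0.551 × 37.26% / 16.49% = 1.2450
β_Quill = 0.120 × 53.54% / 16.49% = 0.3896
β_Farrow = 0.683 × 34.14% / 16.49% = 1.4140
β_P = Σ w_i β_i = 0.26×0.2273 + 0.12×0.9486 + 0.25×1.2450 + 0.20×0.3896 + 0.17×1.4140 = 0.8025
E(R_P) = R_f + β_P × MRP = 1.93% + 0.8025 × 5.36% = 6.23%

6.23%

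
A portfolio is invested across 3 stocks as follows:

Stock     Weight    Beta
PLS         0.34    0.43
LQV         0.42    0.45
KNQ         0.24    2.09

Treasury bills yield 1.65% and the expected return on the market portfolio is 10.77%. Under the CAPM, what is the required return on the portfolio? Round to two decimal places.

9.28%

β_P = Σ w_i β_i = 0.34×0.43 + 0.42×0.45 + 0.24×2.09 = 0.8368
MRP = 10.77% − 1.65% = 9.12%
E(R_P) = R_f + β_P × MRP = 1.65% + 0.8368 × 9.12% = 9.28%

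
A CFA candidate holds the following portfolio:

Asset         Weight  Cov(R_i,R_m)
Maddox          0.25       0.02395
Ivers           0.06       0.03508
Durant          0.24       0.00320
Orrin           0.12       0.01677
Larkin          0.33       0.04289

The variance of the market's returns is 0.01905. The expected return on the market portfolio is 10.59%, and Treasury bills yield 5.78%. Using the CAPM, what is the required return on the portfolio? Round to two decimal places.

12.10%

β_Maddox = 0.02395 / 0.01905 = 1.2572
β_Ivers = 0.03508 / 0.01905 = 1.8415
β_Durant = 0.00320 / 0.01905 = 0.1680
β_Orrin = 0.01677 / 0.01905 = 0.8803
β_Larkin = 0.04289 / 0.01905 = 2.2514
β_P = Σ w_i β_i = 0.25×1.2572 + 0.06×1.8415 + 0.24×0.1680 + 0.12×0.8803 + 0.33×2.2514 = 1.3137
MRP = 10.59% − 5.78% = 4.81%
E(R_P) = R_f + β_P × MRP = 5.78% + 1.3137 × 4.81% = 12.10%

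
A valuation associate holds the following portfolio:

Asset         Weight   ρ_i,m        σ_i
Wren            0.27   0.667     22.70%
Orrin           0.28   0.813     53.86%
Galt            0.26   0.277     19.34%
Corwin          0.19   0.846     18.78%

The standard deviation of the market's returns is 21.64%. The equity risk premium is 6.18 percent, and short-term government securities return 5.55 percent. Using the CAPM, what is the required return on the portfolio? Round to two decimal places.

β_Wren = 0.667 × 22.70% / 21.64% = 0.6997
β_Orrin = 0.813 × 53.86% / 21.64% = 2.0235
β_Galt = 0.277 × 19.34% / 21.64% = 0.2476
β_Corwin = 0.846 × 18.78% / 21.64% = 0.7342
β_P = Σ w_i β_i = 0.27×0.6997 + 0.28×2.0235 + 0.26×0.2476 + 0.19×0.7342 = 0.9594
E(R_P) = R_f + β_P × MRP = 5.55% + 0.9594 × 6.18% = 11.48%

11.48%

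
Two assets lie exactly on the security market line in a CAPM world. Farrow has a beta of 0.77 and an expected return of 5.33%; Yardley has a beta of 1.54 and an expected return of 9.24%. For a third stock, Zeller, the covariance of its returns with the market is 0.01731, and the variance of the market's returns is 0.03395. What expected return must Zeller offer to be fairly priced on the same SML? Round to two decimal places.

4.01%

MRP = (9.24% − 5.33%) / (1.54 − 0.77) = 5.0779%
R_f = 5.33% − 0.77 × 5.0779% = 1.4200%
β_Zeller = Cov / Var(R_m) = 0.01731 / 0.03395 = 0.5099
E(R_Zeller) = R_f + β × MRP = 1.4200% + 0.5099 × 5.0779% = 4.01%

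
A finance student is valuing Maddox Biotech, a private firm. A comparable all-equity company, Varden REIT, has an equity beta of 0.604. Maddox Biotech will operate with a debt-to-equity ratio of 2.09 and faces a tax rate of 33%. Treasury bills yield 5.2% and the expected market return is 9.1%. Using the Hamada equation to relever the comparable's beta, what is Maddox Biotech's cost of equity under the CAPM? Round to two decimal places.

β_L = β_U × [1 + (1 − t)(D/E)] = 0.604 × [1 + (1 − 0.33) × 2.09]
    = 0.604 × [1 + 0.67 × 2.09] = 0.604 × 2.4003 = 1.4498
MRP = 9.1% − 5.2% = 3.90%
E(R) = R_f + β_L × MRP = 5.2% + 1.4498 × 3.9% = 10.85%

10.85%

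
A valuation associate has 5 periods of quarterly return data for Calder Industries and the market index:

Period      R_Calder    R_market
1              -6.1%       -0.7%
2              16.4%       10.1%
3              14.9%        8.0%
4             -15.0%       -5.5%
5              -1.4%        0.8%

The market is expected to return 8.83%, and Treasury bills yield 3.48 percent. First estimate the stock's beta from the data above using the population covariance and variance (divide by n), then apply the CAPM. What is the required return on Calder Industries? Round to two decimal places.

Mean R_i = (-6.1 + 16.4 + 14.9 − 15.0 − 1.4) / 5 = 1.7600%
Mean R_m = (-0.7 + 10.1 + 8.0 − 5.5 + 0.8) / 5 = 2.5400%
Σ(R_i − R̄_i)(R_m − R̄_m) = 348.1380  ⇒  Cov = 348.1380 / 5 = 69.6276
Σ(R_m − R̄_m)² = 165.1320  ⇒  Var(R_m) = 165.1320 / 5 = 33.0264
β = Cov / Var(R_m) = 69.6276 / 33.0264 = 2.1082
MRP = 8.83% − 3.48% = 5.35%
E(R) = R_f + β × MRP = 3.48% + 2.1082 × 5.35% = 14.76%

14.76%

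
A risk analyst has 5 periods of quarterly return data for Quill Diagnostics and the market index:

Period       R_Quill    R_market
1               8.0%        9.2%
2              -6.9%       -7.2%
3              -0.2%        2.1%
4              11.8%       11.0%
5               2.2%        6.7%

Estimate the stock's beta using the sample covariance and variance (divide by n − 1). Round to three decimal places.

Mean R_i = (8.0 − 6.9 − 0.2 + 11.8 + 2.2) / 5 = 2.9800%
Mean R_m = (9.2 − 7.2 + 2.1 + 11.0 + 6.7) / 5 = 4.3600%
Σ(R_i − R̄_i)(R_m − R̄_m) = 202.4360  ⇒  Cov = 202.4360 / 4 = 50.6090
Σ(R_m − R̄_m)² = 211.7320  ⇒  Var(R_m) = 211.7320 / 4 = 52.9330
β = Cov / Var(R_m) = 50.6090 / 52.9330 = 0.9561

0.956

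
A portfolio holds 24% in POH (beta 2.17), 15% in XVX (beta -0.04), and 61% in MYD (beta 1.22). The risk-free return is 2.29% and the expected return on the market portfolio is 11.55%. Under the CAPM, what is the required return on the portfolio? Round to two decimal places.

β_P = Σ w_i β_i = 0.24×2.17 + 0.15×-0.04 + 0.61×1.22 = 1.2590
MRP = 11.55% − 2.29% = 9.26%
E(R_P) = R_f + β_P × MRP = 2.29% + 1.2590 × 9.26% = 13.95%

13.95%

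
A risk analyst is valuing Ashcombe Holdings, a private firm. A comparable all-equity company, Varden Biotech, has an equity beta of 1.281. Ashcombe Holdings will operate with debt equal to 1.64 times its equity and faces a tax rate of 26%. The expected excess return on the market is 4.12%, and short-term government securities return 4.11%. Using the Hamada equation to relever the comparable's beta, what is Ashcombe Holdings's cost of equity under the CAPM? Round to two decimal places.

β_L = β_U × [1 + (1 − t)(D/E)] = 1.281 × [1 + (1 − 0.26) × 1.64]
    = 1.281 × [1 + 0.74 × 1.64] = 1.281 × 2.2136 = 2.8356
E(R) = R_f + β_L × MRP = 4.11% + 2.8356 × 4.12% = 15.79%

15.79%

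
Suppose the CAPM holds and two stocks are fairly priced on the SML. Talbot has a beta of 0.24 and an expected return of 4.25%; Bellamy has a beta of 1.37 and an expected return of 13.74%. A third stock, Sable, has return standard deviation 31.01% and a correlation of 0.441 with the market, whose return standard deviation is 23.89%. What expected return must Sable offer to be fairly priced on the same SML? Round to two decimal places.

MRP = (13.74% − 4.25%) / (1.37 − 0.24) = 8.3982%
R_f = 4.25% − 0.24 × 8.3982% = 2.2344%
β_Sable = ρ·σ_i/σ_m = 0.441 × 31.01 / 23.89 = 0.5724
E(R_Sable) = R_f + β × MRP = 2.2344% + 0.5724 × 8.3982% = 7.04%

7.04%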